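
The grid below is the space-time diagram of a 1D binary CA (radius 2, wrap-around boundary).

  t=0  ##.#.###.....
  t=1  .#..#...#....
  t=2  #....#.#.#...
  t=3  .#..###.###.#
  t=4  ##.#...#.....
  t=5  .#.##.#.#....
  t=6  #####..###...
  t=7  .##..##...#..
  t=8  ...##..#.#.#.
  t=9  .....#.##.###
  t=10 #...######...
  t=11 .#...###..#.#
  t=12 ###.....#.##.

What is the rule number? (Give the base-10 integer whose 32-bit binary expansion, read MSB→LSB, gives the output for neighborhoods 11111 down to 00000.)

  nb #####: next=#  (t=6,i=2, bit31=1)
  nb ####.: next=.  (t=6,i=3, bit30=0)
  nb ###.#: next=.  (t=3,i=6, bit29=0)
  nb ###..: next=.  (t=0,i=7, bit28=0)
  nb ##.##: next=#  (t=3,i=7, bit27=1)
  nb ##.#.: next=.  (t=0,i=2, bit26=0)
  nb ##..#: next=#  (t=6,i=5, bit25=1)
  nb ##...: next=#  (t=0,i=8, bit24=1)
  nb #.###: next=.  (t=0,i=5, bit23=0)
  nb #.##.: next=#  (t=5,i=3, bit22=1)
  nb #.#.#: next=.  (t=0,i=3, bit21=0)
  nb #.#..: next=#  (t=2,i=9, bit20=1)
  nb #..##: next=#  (t=3,i=3, bit19=1)
  nb #..#.: next=.  (t=1,i=3, bit18=0)
  nb #...#: next=.  (t=1,i=6, bit17=0)
  nb #....: next=.  (t=0,i=9, bit16=0)
  nb .####: next=#  (t=6,i=1, bit15=1)
  nb .###.: next=.  (t=0,i=6, bit14=0)
  nb .##.#: next=#  (t=0,i=1, bit13=1)
  nb .##..: next=.  (t=7,i=2, bit12=0)
  nb .#.##: next=#  (t=0,i=4, bit11=1)
  nb .#.#.: next=#  (t=2,i=6, bit10=1)
  nb .#..#: next=.  (t=1,i=2, bit9=0)
  nb .#...: next=#  (t=1,i=5, bit8=1)
  nb ..###: next=.  (t=3,i=4, bit7=0)
  nb ..##.: next=.  (t=0,i=0, bit6=0)
  nb ..#.#: next=#  (t=2,i=5, bit5=1)
  nb ..#..: next=.  (t=1,i=1, bit4=0)
  nb ...##: next=.  (t=0,i=12, bit3=0)
  nb ...#.: next=#  (t=1,i=0, bit2=1)
  nb ....#: next=.  (t=0,i=11, bit1=0)
  nb .....: next=.  (t=0,i=10, bit0=0)
  bits 10001011010110001010110100100100 = 2337844516

2337844516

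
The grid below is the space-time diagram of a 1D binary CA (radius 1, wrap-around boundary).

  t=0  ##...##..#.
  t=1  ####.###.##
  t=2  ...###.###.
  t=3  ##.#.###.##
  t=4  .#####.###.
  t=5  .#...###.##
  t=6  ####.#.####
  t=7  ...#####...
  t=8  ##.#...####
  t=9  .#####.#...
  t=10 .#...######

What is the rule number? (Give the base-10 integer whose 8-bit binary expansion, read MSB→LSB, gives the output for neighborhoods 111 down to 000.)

125

  ### -> .   bit 7 = 0  t=1,i=0
  ##. -> #   bit 6 = 1  t=0,i=1
  #.# -> #   bit 5 = 1  t=0,i=10
  #.. -> #   bit 4 = 1  t=0,i=2
  .## -> #   bit 3 = 1  t=0,i=0
  .#. -> #   bit 2 = 1  t=0,i=9
  ..# -> .   bit 1 = 0  t=0,i=4
  ... -> #   bit 0 = 1  t=0,i=3
  bits 01111101 = 125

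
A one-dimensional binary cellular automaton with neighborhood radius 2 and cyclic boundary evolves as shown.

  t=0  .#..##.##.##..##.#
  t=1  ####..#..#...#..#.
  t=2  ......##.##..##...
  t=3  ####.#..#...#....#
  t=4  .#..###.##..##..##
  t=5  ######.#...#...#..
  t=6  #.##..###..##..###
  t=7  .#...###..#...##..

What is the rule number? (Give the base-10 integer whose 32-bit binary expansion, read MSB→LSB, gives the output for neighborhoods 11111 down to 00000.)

2350401433

  [31] ##### => #  t=3,i=1
  [30] ####. => .  t=1,i=2
  [29] ###.# => .  t=3,i=3
  [28] ###.. => .  t=1,i=3
  [27] ##.## => #  t=0,i=6
  [26] ##.#. => #  t=0,i=16
  [25] ##..# => .  t=0,i=12
  [24] ##... => .  t=2,i=15
  [23] #.### => .  t=1,i=0
  [22] #.##. => .  t=0,i=7
  [21] #.#.# => .  t=0,i=17
  [20] #.#.. => #  t=0,i=1
  [19] #..## => #  t=0,i=3
  [18] #..#. => .  t=1,i=5
  [17] #...# => .  t=1,i=11
  [16] #.... => .  t=2,i=16
  [15] .#### => .  t=1,i=1
  [14] .###. => #  t=4,i=5
  [13] .##.# => .  t=0,i=5
  [12] .##.. => .  t=0,i=11
  [11] .#.## => .  t=1,i=17
  [10] .#.#. => #  t=0,i=0
  [9] .#..# => #  t=0,i=2
  [8] .#... => #  t=1,i=10
  [7] ..### => #  t=3,i=17
  [6] ..##. => .  t=0,i=4
  [5] ..#.# => .  t=1,i=16
  [4] ..#.. => #  t=1,i=6
  [3] ...## => #  t=2,i=5
  [2] ...#. => .  t=1,i=12
  [1] ....# => .  t=2,i=4
  [0] ..... => #  t=2,i=0
  bits 10001100000110000100011110011001 = 2350401433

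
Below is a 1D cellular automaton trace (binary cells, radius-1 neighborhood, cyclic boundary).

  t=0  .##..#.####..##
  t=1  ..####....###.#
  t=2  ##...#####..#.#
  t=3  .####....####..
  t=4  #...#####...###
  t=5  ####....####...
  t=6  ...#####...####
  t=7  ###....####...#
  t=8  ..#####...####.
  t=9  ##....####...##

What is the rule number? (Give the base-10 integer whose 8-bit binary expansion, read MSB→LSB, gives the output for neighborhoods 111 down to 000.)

  ### -> .   bit 7 = 0  t=0,i=8
  ##. -> #   bit 6 = 1  t=0,i=2
  #.# -> .   bit 5 = 0  t=0,i=0
  #.. -> #   bit 4 = 1  t=0,i=3
  .## -> .   bit 3 = 0  t=0,i=1
  .#. -> #   bit 2 = 1  t=0,i=5
  ..# -> #   bit 1 = 1  t=0,i=4
  ... -> #   bit 0 = 1  t=1,i=7
  bits 01010111 = 87

87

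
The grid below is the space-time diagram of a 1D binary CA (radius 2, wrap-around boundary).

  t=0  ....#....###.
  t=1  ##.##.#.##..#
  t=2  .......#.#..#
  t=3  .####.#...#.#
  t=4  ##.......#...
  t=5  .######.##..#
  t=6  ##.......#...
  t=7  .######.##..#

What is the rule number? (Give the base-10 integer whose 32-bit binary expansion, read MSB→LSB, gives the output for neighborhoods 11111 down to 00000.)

25238173

  nb #####: next=.  (t=5,i=3, bit31=0)
  nb ####.: next=.  (t=3,i=3, bit30=0)
  nb ###.#: next=.  (t=1,i=1, bit29=0)
  nb ###..: next=.  (t=0,i=11, bit28=0)
  nb ##.##: next=.  (t=1,i=2, bit27=0)
  nb ##.#.: next=.  (t=1,i=5, bit26=0)
  nb ##..#: next=.  (t=1,i=10, bit25=0)
  nb ##...: next=#  (t=0,i=12, bit24=1)
  nb #.###: next=#  (t=3,i=1, bit23=1)
  nb #.##.: next=.  (t=1,i=3, bit22=0)
  nb #.#.#: next=.  (t=1,i=6, bit21=0)
  nb #.#..: next=.  (t=2,i=9, bit20=0)
  nb #..##: next=.  (t=1,i=11, bit19=0)
  nb #..#.: next=.  (t=2,i=11, bit18=0)
  nb #...#: next=.  (t=3,i=8, bit17=0)
  nb #....: next=#  (t=0,i=0, bit16=1)
  nb .####: next=.  (t=3,i=2, bit15=0)
  nb .###.: next=.  (t=0,i=10, bit14=0)
  nb .##.#: next=.  (t=1,i=4, bit13=0)
  nb .##..: next=#  (t=1,i=9, bit12=1)
  nb .#.##: next=#  (t=1,i=7, bit11=1)
  nb .#.#.: next=.  (t=2,i=8, bit10=0)
  nb .#..#: next=#  (t=2,i=10, bit9=1)
  nb .#...: next=.  (t=0,i=5, bit8=0)
  nb ..###: next=#  (t=0,i=9, bit7=1)
  nb ..##.: next=.  (t=4,i=0, bit6=0)
  nb ..#.#: next=.  (t=2,i=7, bit5=0)
  nb ..#..: next=#  (t=0,i=4, bit4=1)
  nb ...##: next=#  (t=0,i=8, bit3=1)
  nb ...#.: next=#  (t=0,i=3, bit2=1)
  nb ....#: next=.  (t=0,i=2, bit1=0)
  nb .....: next=#  (t=0,i=1, bit0=1)
  bits 00000001100000010001101010011101 = 25238173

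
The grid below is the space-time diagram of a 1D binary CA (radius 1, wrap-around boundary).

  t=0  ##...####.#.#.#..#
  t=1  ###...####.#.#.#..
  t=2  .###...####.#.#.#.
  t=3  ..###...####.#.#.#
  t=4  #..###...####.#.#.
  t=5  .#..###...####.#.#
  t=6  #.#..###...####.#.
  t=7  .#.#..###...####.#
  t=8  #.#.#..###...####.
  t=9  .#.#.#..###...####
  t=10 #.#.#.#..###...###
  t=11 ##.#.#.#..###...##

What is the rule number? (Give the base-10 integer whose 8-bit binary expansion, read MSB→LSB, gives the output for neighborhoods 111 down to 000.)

240

  [7] ### => #  t=0,i=0
  [6] ##. => #  t=0,i=1
  [5] #.# => #  t=0,i=9
  [4] #.. => #  t=0,i=2
  [3] .## => .  t=0,i=5
  [2] .#. => .  t=0,i=10
  [1] ..# => .  t=0,i=4
  [0] ... => .  t=0,i=3
  bits 11110000 = 240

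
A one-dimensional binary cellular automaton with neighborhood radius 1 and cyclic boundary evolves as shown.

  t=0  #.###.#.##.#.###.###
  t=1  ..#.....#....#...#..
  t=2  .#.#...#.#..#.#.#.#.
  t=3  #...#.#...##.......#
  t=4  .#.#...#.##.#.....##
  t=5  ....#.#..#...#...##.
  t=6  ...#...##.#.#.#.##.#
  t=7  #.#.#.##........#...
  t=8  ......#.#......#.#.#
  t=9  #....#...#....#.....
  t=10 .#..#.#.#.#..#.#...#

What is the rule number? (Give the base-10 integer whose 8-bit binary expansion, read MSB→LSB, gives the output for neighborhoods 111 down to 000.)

  nb ###: next=.  (t=0,i=3, bit7=0)
  nb ##.: next=.  (t=0,i=0, bit6=0)
  nb #.#: next=.  (t=0,i=1, bit5=0)
  nb #..: next=#  (t=1,i=3, bit4=1)
  nb .##: next=#  (t=0,i=2, bit3=1)
  nb .#.: next=.  (t=0,i=6, bit2=0)
  nb ..#: next=#  (t=1,i=1, bit1=1)
  nb ...: next=.  (t=1,i=0, bit0=0)
  bits 00011010 = 26

26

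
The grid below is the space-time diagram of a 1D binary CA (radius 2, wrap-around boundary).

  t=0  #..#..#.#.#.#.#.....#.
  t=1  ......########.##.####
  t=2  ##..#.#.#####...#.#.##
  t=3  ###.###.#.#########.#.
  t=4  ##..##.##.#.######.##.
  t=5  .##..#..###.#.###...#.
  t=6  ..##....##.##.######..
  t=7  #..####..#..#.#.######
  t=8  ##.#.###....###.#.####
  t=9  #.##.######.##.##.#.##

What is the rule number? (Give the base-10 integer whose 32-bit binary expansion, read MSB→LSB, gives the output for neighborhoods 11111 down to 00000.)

  ##### -> #   bit 31 = 1  t=1,i=8
  ####. -> #   bit 30 = 1  t=1,i=12
  ###.# -> .   bit 29 = 0  t=1,i=13
  ###.. -> #   bit 28 = 1  t=1,i=21
  ##.## -> .   bit 27 = 0  t=1,i=14
  ##.#. -> #   bit 26 = 1  t=3,i=7
  ##..# -> #   bit 25 = 1  t=2,i=2
  ##... -> #   bit 24 = 1  t=1,i=0
  #.### -> #   bit 23 = 1  t=1,i=18
  #.##. -> .   bit 22 = 0  t=1,i=15
  #.#.# -> #   bit 21 = 1  t=0,i=8
  #.#.. -> .   bit 20 = 0  t=0,i=0
  #..## -> .   bit 19 = 0  t=4,i=3
  #..#. -> .   bit 18 = 0  t=0,i=2
  #...# -> #   bit 17 = 1  t=2,i=14
  #.... -> #   bit 16 = 1  t=0,i=16
  .#### -> .   bit 15 = 0  t=1,i=7
  .###. -> #   bit 14 = 1  t=3,i=1
  .##.# -> #   bit 13 = 1  t=1,i=16
  .##.. -> #   bit 12 = 1  t=4,i=1
  .#.## -> .   bit 11 = 0  t=2,i=7
  .#.#. -> #   bit 10 = 1  t=0,i=7
  .#..# -> .   bit 9 = 0  t=0,i=1
  .#... -> #   bit 8 = 1  t=0,i=15
  ..### -> #   bit 7 = 1  t=1,i=6
  ..##. -> .   bit 6 = 0  t=4,i=4
  ..#.# -> #   bit 5 = 1  t=0,i=6
  ..#.. -> .   bit 4 = 0  t=0,i=3
  ...## -> .   bit 3 = 0  t=1,i=5
  ...#. -> #   bit 2 = 1  t=0,i=19
  ....# -> #   bit 1 = 1  t=0,i=18
  ..... -> .   bit 0 = 0  t=0,i=17
  bits 11010111101000110111010110100110 = 3617813926

3617813926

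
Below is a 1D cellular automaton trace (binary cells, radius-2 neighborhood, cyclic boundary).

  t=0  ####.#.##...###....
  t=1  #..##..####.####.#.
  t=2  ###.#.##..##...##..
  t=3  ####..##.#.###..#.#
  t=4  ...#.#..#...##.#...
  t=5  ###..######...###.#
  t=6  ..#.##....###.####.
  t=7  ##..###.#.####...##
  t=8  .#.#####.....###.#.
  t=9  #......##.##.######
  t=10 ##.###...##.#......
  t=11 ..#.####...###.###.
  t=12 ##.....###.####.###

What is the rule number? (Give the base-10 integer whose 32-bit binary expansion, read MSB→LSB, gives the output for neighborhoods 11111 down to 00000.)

1029591959

  #####|.  b31=0 t=3,i=1
  ####.|.  b30=0 t=0,i=2
  ###.#|#  b29=1 t=0,i=3
  ###..|#  b28=1 t=0,i=14
  ##.##|#  b27=1 t=1,i=11
  ##.#.|#  b26=1 t=0,i=4
  ##..#|.  b25=0 t=1,i=5
  ##...|#  b24=1 t=0,i=9
  #.###|.  b23=0 t=1,i=12
  #.##.|#  b22=1 t=0,i=7
  #.#.#|.  b21=0 t=0,i=5
  #.#..|#  b20=1 t=1,i=0
  #..##|#  b19=1 t=1,i=2
  #..#.|#  b18=1 t=3,i=15
  #...#|#  b17=1 t=0,i=10
  #....|.  b16=0 t=0,i=16
  .####|.  b15=0 t=0,i=1
  .###.|#  b14=1 t=0,i=13
  .##.#|.  b13=0 t=3,i=7
  .##..|#  b12=1 t=0,i=8
  .#.##|.  b11=0 t=0,i=6
  .#.#.|.  b10=0 t=1,i=18
  .#..#|#  b9=1 t=1,i=1
  .#...|#  b8=1 t=4,i=9
  ..###|#  b7=1 t=0,i=0
  ..##.|.  b6=0 t=1,i=3
  ..#.#|.  b5=0 t=3,i=16
  ..#..|#  b4=1 t=4,i=8
  ...##|.  b3=0 t=0,i=11
  ...#.|#  b2=1 t=4,i=2
  ....#|#  b1=1 t=0,i=17
  .....|#  b0=1 t=4,i=0
  bits 00111101010111100101001110010111 = 1029591959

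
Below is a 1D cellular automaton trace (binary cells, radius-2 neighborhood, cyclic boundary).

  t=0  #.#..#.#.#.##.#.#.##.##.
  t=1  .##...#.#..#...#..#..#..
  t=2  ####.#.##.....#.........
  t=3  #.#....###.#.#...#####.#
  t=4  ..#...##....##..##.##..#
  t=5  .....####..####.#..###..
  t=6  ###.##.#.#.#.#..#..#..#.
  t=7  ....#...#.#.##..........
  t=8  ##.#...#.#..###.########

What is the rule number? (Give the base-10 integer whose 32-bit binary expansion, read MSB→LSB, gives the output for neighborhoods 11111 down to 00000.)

  nb #####: next=#  (t=3,i=19, bit31=1)
  nb ####.: next=#  (t=2,i=2, bit30=1)
  nb ###.#: next=.  (t=2,i=3, bit29=0)
  nb ###..: next=.  (t=5,i=8, bit28=0)
  nb ##.##: next=.  (t=0,i=20, bit27=0)
  nb ##.#.: next=.  (t=0,i=13, bit26=0)
  nb ##..#: next=#  (t=4,i=14, bit25=1)
  nb ##...: next=#  (t=1,i=3, bit24=1)
  nb #.###: next=.  (t=6,i=0, bit23=0)
  nb #.##.: next=#  (t=0,i=11, bit22=1)
  nb #.#.#: next=.  (t=0,i=0, bit21=0)
  nb #.#..: next=#  (t=0,i=2, bit20=1)
  nb #..##: next=.  (t=4,i=15, bit19=0)
  nb #..#.: next=.  (t=0,i=4, bit18=0)
  nb #...#: next=.  (t=1,i=4, bit17=0)
  nb #....: next=.  (t=2,i=10, bit16=0)
  nb .####: next=.  (t=2,i=1, bit15=0)
  nb .###.: next=.  (t=3,i=8, bit14=0)
  nb .##.#: next=.  (t=0,i=12, bit13=0)
  nb .##..: next=#  (t=1,i=2, bit12=1)
  nb .#.##: next=.  (t=0,i=10, bit11=0)
  nb .#.#.: next=#  (t=0,i=1, bit10=1)
  nb .#..#: next=.  (t=0,i=3, bit9=0)
  nb .#...: next=.  (t=1,i=12, bit8=0)
  nb ..###: next=#  (t=2,i=0, bit7=1)
  nb ..##.: next=#  (t=1,i=1, bit6=1)
  nb ..#.#: next=.  (t=0,i=5, bit5=0)
  nb ..#..: next=.  (t=1,i=11, bit4=0)
  nb ...##: next=#  (t=1,i=0, bit3=1)
  nb ...#.: next=#  (t=1,i=5, bit2=1)
  nb ....#: next=.  (t=2,i=12, bit1=0)
  nb .....: next=#  (t=2,i=11, bit0=1)
  bits 11000011010100000001010011001101 = 3276805325

3276805325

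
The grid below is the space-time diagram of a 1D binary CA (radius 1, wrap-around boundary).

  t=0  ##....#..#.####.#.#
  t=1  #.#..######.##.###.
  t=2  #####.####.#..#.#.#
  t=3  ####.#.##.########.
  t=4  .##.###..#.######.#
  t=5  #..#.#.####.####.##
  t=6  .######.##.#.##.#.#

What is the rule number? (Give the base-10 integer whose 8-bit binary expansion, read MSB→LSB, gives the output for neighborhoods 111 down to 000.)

  [7] ### => #  t=0,i=0
  [6] ##. => .  t=0,i=1
  [5] #.# => #  t=0,i=10
  [4] #.. => #  t=0,i=2
  [3] .## => .  t=0,i=11
  [2] .#. => #  t=0,i=6
  [1] ..# => #  t=0,i=5
  [0] ... => .  t=0,i=3
  bits 10110110 = 182

182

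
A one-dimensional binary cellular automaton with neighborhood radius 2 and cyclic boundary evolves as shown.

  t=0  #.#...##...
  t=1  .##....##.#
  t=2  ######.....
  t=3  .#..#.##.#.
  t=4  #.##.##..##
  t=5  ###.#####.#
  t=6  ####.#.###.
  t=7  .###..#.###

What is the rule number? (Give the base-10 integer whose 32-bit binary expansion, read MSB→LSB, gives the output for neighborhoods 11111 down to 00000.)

1801313798

  [31] ##### => .  t=2,i=2
  [30] ####. => #  t=2,i=4
  [29] ###.# => #  t=4,i=0
  [28] ###.. => .  t=2,i=5
  [27] ##.## => #  t=4,i=1
  [26] ##.#. => .  t=1,i=9
  [25] ##..# => #  t=4,i=7
  [24] ##... => #  t=0,i=8
  [23] #.### => .  t=5,i=4
  [22] #.##. => #  t=1,i=1
  [21] #.#.# => .  t=1,i=10
  [20] #.#.. => #  t=0,i=2
  [19] #..## => #  t=4,i=8
  [18] #..#. => #  t=3,i=0
  [17] #...# => .  t=0,i=4
  [16] #.... => #  t=1,i=4
  [15] .#### => #  t=2,i=1
  [14] .###. => #  t=4,i=10
  [13] .##.# => .  t=1,i=8
  [12] .##.. => #  t=0,i=7
  [11] .#.## => #  t=1,i=0
  [10] .#.#. => #  t=0,i=1
  [9] .#..# => #  t=3,i=2
  [8] .#... => .  t=0,i=3
  [7] ..### => .  t=2,i=0
  [6] ..##. => .  t=0,i=6
  [5] ..#.# => .  t=0,i=0
  [4] ..#.. => .  t=3,i=1
  [3] ...## => .  t=0,i=5
  [2] ...#. => #  t=0,i=10
  [1] ....# => #  t=1,i=5
  [0] ..... => .  t=2,i=8
  bits 01101011010111011101111000000110 = 1801313798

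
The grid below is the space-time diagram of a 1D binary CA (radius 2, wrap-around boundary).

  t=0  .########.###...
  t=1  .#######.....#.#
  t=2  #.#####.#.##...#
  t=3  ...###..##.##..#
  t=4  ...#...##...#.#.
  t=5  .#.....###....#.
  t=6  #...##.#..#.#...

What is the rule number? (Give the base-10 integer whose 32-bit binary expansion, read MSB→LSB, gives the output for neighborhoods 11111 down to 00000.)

3241973955

  ##### -> #   bit 31 = 1  t=0,i=3
  ####. -> #   bit 30 = 1  t=0,i=7
  ###.# -> .   bit 29 = 0  t=0,i=8
  ###.. -> .   bit 28 = 0  t=0,i=12
  ##.## -> .   bit 27 = 0  t=0,i=9
  ##.#. -> .   bit 26 = 0  t=2,i=7
  ##..# -> .   bit 25 = 0  t=3,i=6
  ##... -> #   bit 24 = 1  t=0,i=13
  #.### -> .   bit 23 = 0  t=0,i=10
  #.##. -> .   bit 22 = 0  t=2,i=10
  #.#.# -> #   bit 21 = 1  t=1,i=15
  #.#.. -> #   bit 20 = 1  t=4,i=14
  #..## -> #   bit 19 = 1  t=3,i=7
  #..#. -> #   bit 18 = 1  t=3,i=14
  #...# -> .   bit 17 = 0  t=2,i=13
  #.... -> .   bit 16 = 0  t=0,i=14
  .#### -> #   bit 15 = 1  t=0,i=2
  .###. -> .   bit 14 = 0  t=0,i=11
  .##.# -> .   bit 13 = 0  t=2,i=0
  .##.. -> #   bit 12 = 1  t=2,i=11
  .#.## -> #   bit 11 = 1  t=1,i=0
  .#.#. -> .   bit 10 = 0  t=1,i=14
  .#..# -> .   bit 9 = 0  t=5,i=15
  .#... -> .   bit 8 = 0  t=3,i=0
  ..### -> #   bit 7 = 1  t=0,i=1
  ..##. -> #   bit 6 = 1  t=2,i=15
  ..#.# -> .   bit 5 = 0  t=1,i=13
  ..#.. -> .   bit 4 = 0  t=3,i=15
  ...## -> .   bit 3 = 0  t=0,i=0
  ...#. -> .   bit 2 = 0  t=1,i=12
  ....# -> #   bit 1 = 1  t=0,i=15
  ..... -> #   bit 0 = 1  t=1,i=10
  bits 11000001001111001001100011000011 = 3241973955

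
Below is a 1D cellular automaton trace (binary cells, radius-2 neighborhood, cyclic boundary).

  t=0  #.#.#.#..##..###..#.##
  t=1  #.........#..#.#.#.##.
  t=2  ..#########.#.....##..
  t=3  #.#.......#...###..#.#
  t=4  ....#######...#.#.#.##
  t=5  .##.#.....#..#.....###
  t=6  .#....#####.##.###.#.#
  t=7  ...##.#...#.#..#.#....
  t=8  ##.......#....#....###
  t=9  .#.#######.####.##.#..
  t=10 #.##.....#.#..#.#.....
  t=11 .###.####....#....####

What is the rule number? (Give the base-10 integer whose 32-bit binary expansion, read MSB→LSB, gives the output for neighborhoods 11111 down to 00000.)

  #####|.  b31=0 t=2,i=4
  ####.|.  b30=0 t=2,i=9
  ###.#|#  b29=1 t=0,i=0
  ###..|#  b28=1 t=0,i=15
  ##.##|.  b27=0 t=5,i=0
  ##.#.|.  b26=0 t=0,i=1
  ##..#|.  b25=0 t=0,i=11
  ##...|.  b24=0 t=2,i=20
  #.###|#  b23=1 t=0,i=20
  #.##.|#  b22=1 t=1,i=19
  #.#.#|.  b21=0 t=0,i=2
  #.#..|.  b20=0 t=0,i=6
  #..##|.  b19=0 t=0,i=8
  #..#.|#  b18=1 t=0,i=17
  #...#|.  b17=0 t=3,i=12
  #....|#  b16=1 t=1,i=2
  .####|.  b15=0 t=2,i=3
  .###.|.  b14=0 t=0,i=14
  .##.#|.  b13=0 t=1,i=20
  .##..|#  b12=1 t=0,i=10
  .#.##|#  b11=1 t=0,i=19
  .#.#.|.  b10=0 t=0,i=3
  .#..#|.  b9=0 t=0,i=7
  .#...|.  b8=0 t=1,i=1
  ..###|#  b7=1 t=0,i=13
  ..##.|.  b6=0 t=0,i=9
  ..#.#|.  b5=0 t=0,i=18
  ..#..|#  b4=1 t=1,i=10
  ...##|.  b3=0 t=2,i=1
  ...#.|#  b2=1 t=1,i=9
  ....#|#  b1=1 t=1,i=8
  .....|#  b0=1 t=1,i=3
  bits 00110000110001010001100010010111 = 818223255

818223255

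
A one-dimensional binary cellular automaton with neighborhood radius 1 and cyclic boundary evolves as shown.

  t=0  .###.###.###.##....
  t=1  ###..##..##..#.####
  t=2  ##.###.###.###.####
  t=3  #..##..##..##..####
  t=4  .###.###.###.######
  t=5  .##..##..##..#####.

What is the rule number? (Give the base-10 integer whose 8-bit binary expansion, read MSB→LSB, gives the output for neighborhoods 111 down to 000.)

  [7] ### => #  t=0,i=2
  [6] ##. => .  t=0,i=3
  [5] #.# => .  t=0,i=4
  [4] #.. => #  t=0,i=15
  [3] .## => #  t=0,i=1
  [2] .#. => #  t=1,i=13
  [1] ..# => #  t=0,i=0
  [0] ... => #  t=0,i=16
  bits 10011111 = 159

159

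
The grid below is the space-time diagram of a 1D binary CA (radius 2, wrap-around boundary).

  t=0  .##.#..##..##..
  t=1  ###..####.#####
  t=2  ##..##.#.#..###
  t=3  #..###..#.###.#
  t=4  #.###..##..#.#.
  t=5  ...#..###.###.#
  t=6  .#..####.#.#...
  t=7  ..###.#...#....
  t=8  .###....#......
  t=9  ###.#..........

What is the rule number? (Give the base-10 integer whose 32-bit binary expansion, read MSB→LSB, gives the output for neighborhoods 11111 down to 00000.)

  nb #####: next=#  (t=1,i=0, bit31=1)
  nb ####.: next=#  (t=1,i=1, bit30=1)
  nb ###.#: next=.  (t=1,i=8, bit29=0)
  nb ###..: next=.  (t=1,i=2, bit28=0)
  nb ##.##: next=#  (t=1,i=9, bit27=1)
  nb ##.#.: next=.  (t=0,i=3, bit26=0)
  nb ##..#: next=.  (t=0,i=9, bit25=0)
  nb ##...: next=#  (t=0,i=13, bit24=1)
  nb #.###: next=.  (t=1,i=10, bit23=0)
  nb #.##.: next=.  (t=3,i=14, bit22=0)
  nb #.#.#: next=.  (t=2,i=7, bit21=0)
  nb #.#..: next=.  (t=0,i=4, bit20=0)
  nb #..##: next=#  (t=0,i=6, bit19=1)
  nb #..#.: next=#  (t=3,i=7, bit18=1)
  nb #...#: next=#  (t=0,i=14, bit17=1)
  nb #....: next=.  (t=6,i=13, bit16=0)
  nb .####: next=.  (t=1,i=6, bit15=0)
  nb .###.: next=#  (t=3,i=4, bit14=1)
  nb .##.#: next=#  (t=0,i=2, bit13=1)
  nb .##..: next=#  (t=0,i=8, bit12=1)
  nb .#.##: next=.  (t=3,i=9, bit11=0)
  nb .#.#.: next=#  (t=2,i=8, bit10=1)
  nb .#..#: next=#  (t=0,i=5, bit9=1)
  nb .#...: next=.  (t=5,i=0, bit8=0)
  nb ..###: next=#  (t=1,i=5, bit7=1)
  nb ..##.: next=#  (t=0,i=1, bit6=1)
  nb ..#.#: next=#  (t=3,i=8, bit5=1)
  nb ..#..: next=.  (t=5,i=3, bit4=0)
  nb ...##: next=#  (t=0,i=0, bit3=1)
  nb ...#.: next=.  (t=5,i=2, bit2=0)
  nb ....#: next=.  (t=6,i=14, bit1=0)
  nb .....: next=.  (t=7,i=13, bit0=0)
  bits 11001001000011100111011011101000 = 3373168360

3373168360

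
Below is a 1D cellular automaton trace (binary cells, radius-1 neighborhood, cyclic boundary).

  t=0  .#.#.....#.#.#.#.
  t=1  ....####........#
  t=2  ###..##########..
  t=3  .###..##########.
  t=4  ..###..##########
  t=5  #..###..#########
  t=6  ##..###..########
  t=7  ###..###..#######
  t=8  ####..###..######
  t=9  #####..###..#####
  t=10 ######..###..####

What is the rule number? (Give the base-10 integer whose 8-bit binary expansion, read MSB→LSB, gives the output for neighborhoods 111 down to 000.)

209

  [7] ### => #  t=1,i=5
  [6] ##. => #  t=1,i=7
  [5] #.# => .  t=0,i=2
  [4] #.. => #  t=0,i=4
  [3] .## => .  t=1,i=4
  [2] .#. => .  t=0,i=1
  [1] ..# => .  t=0,i=0
  [0] ... => #  t=0,i=5
  bits 11010001 = 209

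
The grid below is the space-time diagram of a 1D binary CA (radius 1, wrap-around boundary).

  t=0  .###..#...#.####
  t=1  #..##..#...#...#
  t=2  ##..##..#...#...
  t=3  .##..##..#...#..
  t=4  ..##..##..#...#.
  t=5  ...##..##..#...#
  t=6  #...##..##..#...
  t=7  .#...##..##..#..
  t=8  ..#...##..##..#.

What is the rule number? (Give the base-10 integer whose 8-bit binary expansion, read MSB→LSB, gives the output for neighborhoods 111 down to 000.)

  ###|.  b7=0 t=0,i=2
  ##.|#  b6=1 t=0,i=3
  #.#|#  b5=1 t=0,i=0
  #..|#  b4=1 t=0,i=4
  .##|.  b3=0 t=0,i=1
  .#.|.  b2=0 t=0,i=6
  ..#|.  b1=0 t=0,i=5
  ...|.  b0=0 t=0,i=8
  bits 01110000 = 112

112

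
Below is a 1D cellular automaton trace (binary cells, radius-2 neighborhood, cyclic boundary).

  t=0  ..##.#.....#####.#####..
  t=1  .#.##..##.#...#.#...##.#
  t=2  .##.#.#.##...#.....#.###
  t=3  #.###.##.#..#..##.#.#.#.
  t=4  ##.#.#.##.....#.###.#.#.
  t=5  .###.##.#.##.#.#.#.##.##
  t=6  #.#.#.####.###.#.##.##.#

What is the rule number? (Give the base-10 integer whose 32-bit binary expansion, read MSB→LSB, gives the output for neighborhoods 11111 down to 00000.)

  #####|.  b31=0 t=0,i=13
  ####.|#  b30=1 t=0,i=14
  ###.#|.  b29=0 t=0,i=15
  ###..|#  b28=1 t=0,i=21
  ##.##|#  b27=1 t=0,i=16
  ##.#.|#  b26=1 t=0,i=4
  ##..#|.  b25=0 t=1,i=5
  ##...|.  b24=0 t=0,i=22
  #.###|.  b23=0 t=0,i=17
  #.##.|.  b22=0 t=1,i=3
  #.#.#|#  b21=1 t=1,i=1
  #.#..|.  b20=0 t=0,i=5
  #..##|#  b19=1 t=1,i=6
  #..#.|.  b18=0 t=3,i=11
  #...#|.  b17=0 t=1,i=12
  #....|#  b16=1 t=0,i=7
  .####|.  b15=0 t=0,i=12
  .###.|#  b14=1 t=2,i=22
  .##.#|#  b13=1 t=0,i=3
  .##..|#  b12=1 t=1,i=4
  .#.##|#  b11=1 t=1,i=2
  .#.#.|.  b10=0 t=1,i=0
  .#..#|.  b9=0 t=3,i=10
  .#...|.  b8=0 t=0,i=6
  ..###|.  b7=0 t=0,i=11
  ..##.|.  b6=0 t=0,i=2
  ..#.#|.  b5=0 t=1,i=14
  ..#..|.  b4=0 t=2,i=13
  ...##|#  b3=1 t=0,i=1
  ...#.|#  b2=1 t=1,i=13
  ....#|.  b1=0 t=0,i=0
  .....|#  b0=1 t=0,i=8
  bits 01011100001010010111100000001101 = 1546221581

1546221581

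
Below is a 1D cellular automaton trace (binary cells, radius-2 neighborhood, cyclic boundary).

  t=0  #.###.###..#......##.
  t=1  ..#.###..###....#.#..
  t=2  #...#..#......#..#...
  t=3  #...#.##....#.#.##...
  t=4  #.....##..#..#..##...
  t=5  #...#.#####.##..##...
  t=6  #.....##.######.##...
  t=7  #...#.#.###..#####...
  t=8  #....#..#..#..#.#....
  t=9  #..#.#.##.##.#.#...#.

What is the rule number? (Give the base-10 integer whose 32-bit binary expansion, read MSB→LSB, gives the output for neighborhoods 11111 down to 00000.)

1791267922

  [31] ##### => .  t=5,i=8
  [30] ####. => #  t=5,i=9
  [29] ###.# => #  t=0,i=4
  [28] ###.. => .  t=0,i=8
  [27] ##.## => #  t=0,i=5
  [26] ##.#. => .  t=0,i=20
  [25] ##..# => #  t=0,i=9
  [24] ##... => .  t=1,i=12
  [23] #.### => #  t=0,i=2
  [22] #.##. => #  t=3,i=6
  [21] #.#.# => .  t=0,i=0
  [20] #.#.. => .  t=1,i=18
  [19] #..## => .  t=1,i=8
  [18] #..#. => #  t=0,i=10
  [17] #...# => .  t=2,i=2
  [16] #.... => .  t=0,i=13
  [15] .#### => #  t=5,i=7
  [14] .###. => .  t=0,i=3
  [13] .##.# => .  t=0,i=19
  [12] .##.. => #  t=3,i=7
  [11] .#.## => .  t=0,i=1
  [10] .#.#. => #  t=1,i=17
  [9] .#..# => .  t=2,i=5
  [8] .#... => .  t=0,i=12
  [7] ..### => .  t=1,i=9
  [6] ..##. => #  t=0,i=18
  [5] ..#.# => .  t=1,i=2
  [4] ..#.. => #  t=0,i=11
  [3] ...## => .  t=0,i=17
  [2] ...#. => .  t=1,i=1
  [1] ....# => #  t=0,i=16
  [0] ..... => .  t=0,i=14
  bits 01101010110001001001010001010010 = 1791267922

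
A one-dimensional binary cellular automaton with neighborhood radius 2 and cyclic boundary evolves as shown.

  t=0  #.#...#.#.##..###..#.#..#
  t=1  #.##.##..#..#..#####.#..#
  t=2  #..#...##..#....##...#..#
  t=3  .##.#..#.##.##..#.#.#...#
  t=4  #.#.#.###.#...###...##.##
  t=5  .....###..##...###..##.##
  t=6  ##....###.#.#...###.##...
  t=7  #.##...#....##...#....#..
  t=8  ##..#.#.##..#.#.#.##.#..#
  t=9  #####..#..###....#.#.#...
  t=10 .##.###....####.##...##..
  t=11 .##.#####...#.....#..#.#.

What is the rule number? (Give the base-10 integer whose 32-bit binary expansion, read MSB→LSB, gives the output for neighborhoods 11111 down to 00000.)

  ##### -> #   bit 31 = 1  t=1,i=17
  ####. -> .   bit 30 = 0  t=1,i=18
  ###.# -> .   bit 29 = 0  t=1,i=19
  ###.. -> #   bit 28 = 1  t=0,i=16
  ##.## -> .   bit 27 = 0  t=1,i=1
  ##.#. -> .   bit 26 = 0  t=0,i=1
  ##..# -> #   bit 25 = 1  t=0,i=12
  ##... -> #   bit 24 = 1  t=2,i=18
  #.### -> #   bit 23 = 1  t=4,i=6
  #.##. -> .   bit 22 = 0  t=0,i=10
  #.#.# -> .   bit 21 = 0  t=0,i=8
  #.#.. -> #   bit 20 = 1  t=0,i=2
  #..## -> .   bit 19 = 0  t=0,i=13
  #..#. -> #   bit 18 = 1  t=0,i=18
  #...# -> .   bit 17 = 0  t=0,i=4
  #.... -> #   bit 16 = 1  t=2,i=13
  .#### -> #   bit 15 = 1  t=1,i=16
  .###. -> #   bit 14 = 1  t=0,i=15
  .##.# -> #   bit 13 = 1  t=0,i=0
  .##.. -> .   bit 12 = 0  t=0,i=11
  .#.## -> #   bit 11 = 1  t=0,i=9
  .#.#. -> .   bit 10 = 0  t=0,i=7
  .#..# -> .   bit 9 = 0  t=0,i=22
  .#... -> #   bit 8 = 1  t=0,i=3
  ..### -> .   bit 7 = 0  t=0,i=14
  ..##. -> #   bit 6 = 1  t=0,i=24
  ..#.# -> #   bit 5 = 1  t=0,i=6
  ..#.. -> .   bit 4 = 0  t=1,i=9
  ...## -> .   bit 3 = 0  t=2,i=6
  ...#. -> #   bit 2 = 1  t=0,i=5
  ....# -> .   bit 1 = 0  t=2,i=14
  ..... -> .   bit 0 = 0  t=5,i=2
  bits 10010011100101011110100101100100 = 2476075364

2476075364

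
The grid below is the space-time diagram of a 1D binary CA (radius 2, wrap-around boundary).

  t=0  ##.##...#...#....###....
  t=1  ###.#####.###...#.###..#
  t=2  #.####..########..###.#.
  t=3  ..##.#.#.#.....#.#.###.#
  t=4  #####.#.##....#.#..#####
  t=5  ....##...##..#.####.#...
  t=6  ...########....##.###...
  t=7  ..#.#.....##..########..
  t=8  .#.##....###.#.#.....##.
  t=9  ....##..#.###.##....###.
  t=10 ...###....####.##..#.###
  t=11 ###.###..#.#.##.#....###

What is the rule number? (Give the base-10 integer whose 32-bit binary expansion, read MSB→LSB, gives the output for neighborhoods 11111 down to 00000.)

1033565788

  ##### -> .   bit 31 = 0  t=1,i=6
  ####. -> .   bit 30 = 0  t=1,i=1
  ###.# -> #   bit 29 = 1  t=1,i=2
  ###.. -> #   bit 28 = 1  t=0,i=19
  ##.## -> #   bit 27 = 1  t=0,i=2
  ##.#. -> #   bit 26 = 1  t=2,i=21
  ##..# -> .   bit 25 = 0  t=1,i=21
  ##... -> #   bit 24 = 1  t=0,i=5
  #.### -> #   bit 23 = 1  t=1,i=4
  #.##. -> .   bit 22 = 0  t=0,i=3
  #.#.# -> .   bit 21 = 0  t=2,i=0
  #.#.. -> #   bit 20 = 1  t=3,i=9
  #..## -> #   bit 19 = 1  t=1,i=22
  #..#. -> .   bit 18 = 0  t=5,i=12
  #...# -> #   bit 17 = 1  t=0,i=6
  #.... -> .   bit 16 = 0  t=0,i=14
  .#### -> #   bit 15 = 1  t=1,i=0
  .###. -> #   bit 14 = 1  t=0,i=18
  .##.# -> #   bit 13 = 1  t=0,i=1
  .##.. -> #   bit 12 = 1  t=0,i=4
  .#.## -> .   bit 11 = 0  t=1,i=17
  .#.#. -> #   bit 10 = 1  t=2,i=23
  .#..# -> #   bit 9 = 1  t=3,i=0
  .#... -> .   bit 8 = 0  t=0,i=9
  ..### -> .   bit 7 = 0  t=0,i=17
  ..##. -> #   bit 6 = 1  t=0,i=0
  ..#.# -> .   bit 5 = 0  t=1,i=16
  ..#.. -> #   bit 4 = 1  t=0,i=8
  ...## -> #   bit 3 = 1  t=0,i=16
  ...#. -> #   bit 2 = 1  t=0,i=7
  ....# -> .   bit 1 = 0  t=0,i=15
  ..... -> .   bit 0 = 0  t=3,i=12
  bits 00111101100110101111011001011100 = 1033565788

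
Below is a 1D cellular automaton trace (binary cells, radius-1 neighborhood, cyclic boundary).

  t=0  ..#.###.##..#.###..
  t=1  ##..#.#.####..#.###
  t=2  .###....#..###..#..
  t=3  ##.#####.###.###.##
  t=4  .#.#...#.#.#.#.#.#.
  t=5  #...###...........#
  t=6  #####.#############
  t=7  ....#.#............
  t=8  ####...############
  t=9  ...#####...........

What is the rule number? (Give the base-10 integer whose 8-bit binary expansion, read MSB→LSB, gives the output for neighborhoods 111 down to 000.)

91

  nb ###: next=.  (t=0,i=5, bit7=0)
  nb ##.: next=#  (t=0,i=6, bit6=1)
  nb #.#: next=.  (t=0,i=3, bit5=0)
  nb #..: next=#  (t=0,i=10, bit4=1)
  nb .##: next=#  (t=0,i=4, bit3=1)
  nb .#.: next=.  (t=0,i=2, bit2=0)
  nb ..#: next=#  (t=0,i=1, bit1=1)
  nb ...: next=#  (t=0,i=0, bit0=1)
  bits 01011011 = 91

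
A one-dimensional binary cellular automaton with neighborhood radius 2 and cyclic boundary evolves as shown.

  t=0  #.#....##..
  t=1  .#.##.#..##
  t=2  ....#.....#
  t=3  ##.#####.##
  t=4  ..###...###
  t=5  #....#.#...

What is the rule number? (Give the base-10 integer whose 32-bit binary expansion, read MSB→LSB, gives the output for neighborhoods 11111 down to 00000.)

  nb #####: next=.  (t=3,i=5, bit31=0)
  nb ####.: next=.  (t=3,i=0, bit30=0)
  nb ###.#: next=.  (t=3,i=1, bit29=0)
  nb ###..: next=.  (t=4,i=4, bit28=0)
  nb ##.##: next=#  (t=3,i=2, bit27=1)
  nb ##.#.: next=.  (t=1,i=0, bit26=0)
  nb ##..#: next=#  (t=0,i=9, bit25=1)
  nb ##...: next=#  (t=4,i=5, bit24=1)
  nb #.###: next=#  (t=3,i=3, bit23=1)
  nb #.##.: next=.  (t=1,i=3, bit22=0)
  nb #.#.#: next=.  (t=1,i=1, bit21=0)
  nb #.#..: next=.  (t=0,i=2, bit20=0)
  nb #..##: next=.  (t=1,i=8, bit19=0)
  nb #..#.: next=#  (t=0,i=10, bit18=1)
  nb #...#: next=.  (t=4,i=6, bit17=0)
  nb #....: next=#  (t=0,i=4, bit16=1)
  nb .####: next=#  (t=3,i=4, bit15=1)
  nb .###.: next=.  (t=4,i=3, bit14=0)
  nb .##.#: next=#  (t=1,i=4, bit13=1)
  nb .##..: next=.  (t=0,i=8, bit12=0)
  nb .#.##: next=.  (t=1,i=2, bit11=0)
  nb .#.#.: next=#  (t=0,i=1, bit10=1)
  nb .#..#: next=.  (t=1,i=7, bit9=0)
  nb .#...: next=#  (t=0,i=3, bit8=1)
  nb ..###: next=.  (t=4,i=2, bit7=0)
  nb ..##.: next=.  (t=0,i=7, bit6=0)
  nb ..#.#: next=.  (t=0,i=0, bit5=0)
  nb ..#..: next=#  (t=2,i=4, bit4=1)
  nb ...##: next=#  (t=0,i=6, bit3=1)
  nb ...#.: next=#  (t=2,i=3, bit2=1)
  nb ....#: next=.  (t=0,i=5, bit1=0)
  nb .....: next=#  (t=2,i=7, bit0=1)
  bits 00001011100001011010010100011101 = 193307933

193307933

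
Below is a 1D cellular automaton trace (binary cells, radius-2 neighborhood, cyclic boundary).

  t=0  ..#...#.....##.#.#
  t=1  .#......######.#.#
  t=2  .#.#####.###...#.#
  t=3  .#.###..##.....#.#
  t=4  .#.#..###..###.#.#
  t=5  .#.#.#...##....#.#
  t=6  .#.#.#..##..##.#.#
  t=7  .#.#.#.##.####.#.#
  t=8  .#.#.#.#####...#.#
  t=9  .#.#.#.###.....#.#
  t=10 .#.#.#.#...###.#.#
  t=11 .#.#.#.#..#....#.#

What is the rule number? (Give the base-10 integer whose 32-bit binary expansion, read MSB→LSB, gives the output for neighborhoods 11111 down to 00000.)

  [31] ##### => #  t=1,i=10
  [30] ####. => .  t=1,i=12
  [29] ###.# => .  t=1,i=13
  [28] ###.. => .  t=2,i=11
  [27] ##.## => #  t=2,i=8
  [26] ##.#. => .  t=0,i=14
  [25] ##..# => #  t=3,i=6
  [24] ##... => .  t=2,i=12
  [23] #.### => #  t=2,i=3
  [22] #.##. => #  t=7,i=7
  [21] #.#.# => #  t=0,i=15
  [20] #.#.. => #  t=0,i=17
  [19] #..## => #  t=3,i=7
  [18] #..#. => #  t=0,i=1
  [17] #...# => .  t=0,i=4
  [16] #.... => #  t=0,i=8
  [15] .#### => #  t=1,i=9
  [14] .###. => .  t=2,i=10
  [13] .##.# => #  t=0,i=13
  [12] .##.. => .  t=3,i=9
  [11] .#.## => .  t=2,i=2
  [10] .#.#. => .  t=0,i=16
  [9] .#..# => .  t=0,i=0
  [8] .#... => .  t=0,i=3
  [7] ..### => .  t=1,i=8
  [6] ..##. => #  t=0,i=12
  [5] ..#.# => #  t=2,i=15
  [4] ..#.. => .  t=0,i=2
  [3] ...## => #  t=0,i=11
  [2] ...#. => .  t=0,i=5
  [1] ....# => #  t=0,i=10
  [0] ..... => #  t=0,i=9
  bits 10001010111111011010000001101011 = 2331877483

2331877483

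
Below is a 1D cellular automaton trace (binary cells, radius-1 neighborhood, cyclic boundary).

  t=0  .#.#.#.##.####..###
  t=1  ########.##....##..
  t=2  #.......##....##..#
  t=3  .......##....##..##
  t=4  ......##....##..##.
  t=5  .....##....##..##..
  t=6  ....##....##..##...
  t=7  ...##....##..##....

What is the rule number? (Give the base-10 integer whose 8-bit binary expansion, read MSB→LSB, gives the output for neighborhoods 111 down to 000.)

46

  ###|.  b7=0 t=0,i=11
  ##.|.  b6=0 t=0,i=8
  #.#|#  b5=1 t=0,i=0
  #..|.  b4=0 t=0,i=14
  .##|#  b3=1 t=0,i=7
  .#.|#  b2=1 t=0,i=1
  ..#|#  b1=1 t=0,i=15
  ...|.  b0=0 t=1,i=12
  bits 00101110 = 46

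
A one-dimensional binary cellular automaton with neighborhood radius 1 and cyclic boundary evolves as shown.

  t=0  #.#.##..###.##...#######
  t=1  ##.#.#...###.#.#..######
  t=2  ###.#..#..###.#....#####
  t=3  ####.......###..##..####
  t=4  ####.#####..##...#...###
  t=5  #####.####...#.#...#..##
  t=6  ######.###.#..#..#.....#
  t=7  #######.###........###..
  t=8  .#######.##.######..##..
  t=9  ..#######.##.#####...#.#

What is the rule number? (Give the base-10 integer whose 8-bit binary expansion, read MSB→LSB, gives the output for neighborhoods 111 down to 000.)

225

  nb ###: next=#  (t=0,i=9, bit7=1)
  nb ##.: next=#  (t=0,i=0, bit6=1)
  nb #.#: next=#  (t=0,i=1, bit5=1)
  nb #..: next=.  (t=0,i=6, bit4=0)
  nb .##: next=.  (t=0,i=4, bit3=0)
  nb .#.: next=.  (t=0,i=2, bit2=0)
  nb ..#: next=.  (t=0,i=7, bit1=0)
  nb ...: next=#  (t=0,i=15, bit0=1)
  bits 11100001 = 225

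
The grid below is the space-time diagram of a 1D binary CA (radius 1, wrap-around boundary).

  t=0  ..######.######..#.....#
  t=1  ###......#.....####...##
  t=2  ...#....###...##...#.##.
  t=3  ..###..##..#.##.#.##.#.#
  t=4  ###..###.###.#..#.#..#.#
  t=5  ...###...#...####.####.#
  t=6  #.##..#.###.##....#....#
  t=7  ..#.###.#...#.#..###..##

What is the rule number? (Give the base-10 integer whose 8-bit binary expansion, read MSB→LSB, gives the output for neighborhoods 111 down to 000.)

  nb ###: next=.  (t=0,i=3, bit7=0)
  nb ##.: next=.  (t=0,i=7, bit6=0)
  nb #.#: next=.  (t=0,i=8, bit5=0)
  nb #..: next=#  (t=0,i=0, bit4=1)
  nb .##: next=#  (t=0,i=2, bit3=1)
  nb .#.: next=#  (t=0,i=17, bit2=1)
  nb ..#: next=#  (t=0,i=1, bit1=1)
  nb ...: next=.  (t=0,i=19, bit0=0)
  bits 00011110 = 30

30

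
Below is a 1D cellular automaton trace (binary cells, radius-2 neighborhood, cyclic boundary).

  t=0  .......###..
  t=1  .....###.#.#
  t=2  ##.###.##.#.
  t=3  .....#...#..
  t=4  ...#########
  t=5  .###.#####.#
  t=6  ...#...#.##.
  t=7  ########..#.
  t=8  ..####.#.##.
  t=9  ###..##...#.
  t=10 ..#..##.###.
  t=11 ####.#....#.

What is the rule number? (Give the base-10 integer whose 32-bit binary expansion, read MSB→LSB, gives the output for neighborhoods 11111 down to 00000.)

3020363774

  #####|#  b31=1 t=4,i=5
  ####.|.  b30=0 t=4,i=10
  ###.#|#  b29=1 t=1,i=7
  ###..|#  b28=1 t=0,i=9
  ##.##|.  b27=0 t=2,i=2
  ##.#.|#  b26=1 t=1,i=8
  ##..#|.  b25=0 t=7,i=8
  ##...|.  b24=0 t=0,i=10
  #.###|.  b23=0 t=2,i=3
  #.##.|.  b22=0 t=2,i=0
  #.#.#|.  b21=0 t=1,i=9
  #.#..|.  b20=0 t=1,i=11
  #..##|.  b19=0 t=9,i=4
  #..#.|#  b18=1 t=7,i=9
  #...#|#  b17=1 t=3,i=7
  #....|#  b16=1 t=0,i=11
  .####|.  b15=0 t=4,i=4
  .###.|.  b14=0 t=0,i=8
  .##.#|.  b13=0 t=2,i=1
  .##..|#  b12=1 t=6,i=10
  .#.##|.  b11=0 t=2,i=11
  .#.#.|#  b10=1 t=1,i=10
  .#..#|#  b9=1 t=10,i=3
  .#...|#  b8=1 t=1,i=0
  ..###|#  b7=1 t=0,i=7
  ..##.|#  b6=1 t=9,i=5
  ..#.#|#  b5=1 t=6,i=7
  ..#..|#  b4=1 t=3,i=5
  ...##|#  b3=1 t=0,i=6
  ...#.|#  b2=1 t=3,i=4
  ....#|#  b1=1 t=0,i=5
  .....|.  b0=0 t=0,i=0
  bits 10110100000001110001011111111110 = 3020363774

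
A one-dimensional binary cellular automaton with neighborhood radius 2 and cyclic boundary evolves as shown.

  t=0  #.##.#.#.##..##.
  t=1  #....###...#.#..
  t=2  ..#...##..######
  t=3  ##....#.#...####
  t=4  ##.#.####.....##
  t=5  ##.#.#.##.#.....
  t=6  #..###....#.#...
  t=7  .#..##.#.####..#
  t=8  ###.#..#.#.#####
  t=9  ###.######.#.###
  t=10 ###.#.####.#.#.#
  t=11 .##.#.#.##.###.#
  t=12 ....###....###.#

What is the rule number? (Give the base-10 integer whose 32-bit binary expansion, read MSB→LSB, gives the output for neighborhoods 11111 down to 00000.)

  nb #####: next=#  (t=2,i=12, bit31=1)
  nb ####.: next=#  (t=2,i=14, bit30=1)
  nb ###.#: next=#  (t=4,i=1, bit29=1)
  nb ###..: next=#  (t=1,i=7, bit28=1)
  nb ##.##: next=.  (t=9,i=3, bit27=0)
  nb ##.#.: next=.  (t=0,i=4, bit26=0)
  nb ##..#: next=#  (t=0,i=11, bit25=1)
  nb ##...: next=.  (t=1,i=8, bit24=0)
  nb #.###: next=#  (t=4,i=5, bit23=1)
  nb #.##.: next=.  (t=0,i=2, bit22=0)
  nb #.#.#: next=#  (t=0,i=0, bit21=1)
  nb #.#..: next=#  (t=1,i=13, bit20=1)
  nb #..##: next=.  (t=0,i=12, bit19=0)
  nb #..#.: next=#  (t=1,i=15, bit18=1)
  nb #...#: next=.  (t=1,i=9, bit17=0)
  nb #....: next=#  (t=1,i=2, bit16=1)
  nb .####: next=.  (t=2,i=11, bit15=0)
  nb .###.: next=#  (t=1,i=6, bit14=1)
  nb .##.#: next=.  (t=0,i=3, bit13=0)
  nb .##..: next=.  (t=0,i=10, bit12=0)
  nb .#.##: next=.  (t=0,i=1, bit11=0)
  nb .#.#.: next=#  (t=0,i=6, bit10=1)
  nb .#..#: next=#  (t=1,i=14, bit9=1)
  nb .#...: next=.  (t=1,i=1, bit8=0)
  nb ..###: next=.  (t=1,i=5, bit7=0)
  nb ..##.: next=#  (t=0,i=13, bit6=1)
  nb ..#.#: next=#  (t=1,i=11, bit5=1)
  nb ..#..: next=.  (t=1,i=0, bit4=0)
  nb ...##: next=.  (t=1,i=4, bit3=0)
  nb ...#.: next=#  (t=1,i=10, bit2=1)
  nb ....#: next=.  (t=1,i=3, bit1=0)
  nb .....: next=.  (t=4,i=11, bit0=0)
  bits 11110010101101010100011001100100 = 4071966308

4071966308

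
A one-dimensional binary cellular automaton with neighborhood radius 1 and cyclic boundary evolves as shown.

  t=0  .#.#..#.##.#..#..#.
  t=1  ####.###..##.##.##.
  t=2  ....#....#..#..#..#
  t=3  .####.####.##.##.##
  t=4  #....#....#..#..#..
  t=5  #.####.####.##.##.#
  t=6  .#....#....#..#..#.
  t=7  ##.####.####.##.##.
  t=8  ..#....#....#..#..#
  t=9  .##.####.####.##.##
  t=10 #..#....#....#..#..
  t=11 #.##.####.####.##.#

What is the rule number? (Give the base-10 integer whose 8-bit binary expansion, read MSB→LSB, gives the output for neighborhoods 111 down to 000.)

39

  nb ###: next=.  (t=1,i=1, bit7=0)
  nb ##.: next=.  (t=0,i=9, bit6=0)
  nb #.#: next=#  (t=0,i=2, bit5=1)
  nb #..: next=.  (t=0,i=4, bit4=0)
  nb .##: next=.  (t=0,i=8, bit3=0)
  nb .#.: next=#  (t=0,i=1, bit2=1)
  nb ..#: next=#  (t=0,i=0, bit1=1)
  nb ...: next=#  (t=2,i=1, bit0=1)
  bits 00100111 = 39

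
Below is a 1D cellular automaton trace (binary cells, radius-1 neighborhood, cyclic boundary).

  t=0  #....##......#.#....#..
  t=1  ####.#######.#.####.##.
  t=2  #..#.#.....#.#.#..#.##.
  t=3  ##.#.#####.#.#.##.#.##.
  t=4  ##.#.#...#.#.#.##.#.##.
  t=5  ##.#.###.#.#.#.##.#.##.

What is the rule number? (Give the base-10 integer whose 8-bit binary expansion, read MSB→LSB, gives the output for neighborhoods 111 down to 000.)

93

  ### -> .   bit 7 = 0  t=1,i=1
  ##. -> #   bit 6 = 1  t=0,i=6
  #.# -> .   bit 5 = 0  t=0,i=14
  #.. -> #   bit 4 = 1  t=0,i=1
  .## -> #   bit 3 = 1  t=0,i=5
  .#. -> #   bit 2 = 1  t=0,i=0
  ..# -> .   bit 1 = 0  t=0,i=4
  ... -> #   bit 0 = 1  t=0,i=2
  bits 01011101 = 93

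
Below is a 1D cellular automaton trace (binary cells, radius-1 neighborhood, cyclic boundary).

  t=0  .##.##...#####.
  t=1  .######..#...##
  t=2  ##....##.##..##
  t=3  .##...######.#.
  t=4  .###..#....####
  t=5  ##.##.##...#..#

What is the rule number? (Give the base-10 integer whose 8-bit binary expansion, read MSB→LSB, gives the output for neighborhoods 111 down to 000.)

124

  ###|.  b7=0 t=0,i=10
  ##.|#  b6=1 t=0,i=2
  #.#|#  b5=1 t=0,i=3
  #..|#  b4=1 t=0,i=6
  .##|#  b3=1 t=0,i=1
  .#.|#  b2=1 t=1,i=9
  ..#|.  b1=0 t=0,i=0
  ...|.  b0=0 t=0,i=7
  bits 01111100 = 124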